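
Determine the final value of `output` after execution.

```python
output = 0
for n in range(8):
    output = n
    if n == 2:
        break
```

Let's trace through this code step by step.

Initialize: output = 0
Entering loop: for n in range(8):

After execution: output = 2
2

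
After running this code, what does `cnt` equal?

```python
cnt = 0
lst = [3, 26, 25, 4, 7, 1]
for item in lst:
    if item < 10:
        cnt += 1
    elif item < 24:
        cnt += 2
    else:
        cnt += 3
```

Let's trace through this code step by step.

Initialize: cnt = 0
Initialize: lst = [3, 26, 25, 4, 7, 1]
Entering loop: for item in lst:

After execution: cnt = 10
10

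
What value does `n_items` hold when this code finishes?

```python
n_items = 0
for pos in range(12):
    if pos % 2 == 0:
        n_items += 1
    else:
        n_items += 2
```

Let's trace through this code step by step.

Initialize: n_items = 0
Entering loop: for pos in range(12):

After execution: n_items = 18
18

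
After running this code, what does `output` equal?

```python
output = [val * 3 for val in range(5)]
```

Let's trace through this code step by step.

Initialize: output = [val * 3 for val in range(5)]

After execution: output = [0, 3, 6, 9, 12]
[0, 3, 6, 9, 12]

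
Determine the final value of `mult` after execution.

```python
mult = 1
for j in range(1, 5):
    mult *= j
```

Let's trace through this code step by step.

Initialize: mult = 1
Entering loop: for j in range(1, 5):

After execution: mult = 24
24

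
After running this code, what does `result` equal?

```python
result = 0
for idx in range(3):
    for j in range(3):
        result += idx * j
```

Let's trace through this code step by step.

Initialize: result = 0
Entering loop: for idx in range(3):

After execution: result = 9
9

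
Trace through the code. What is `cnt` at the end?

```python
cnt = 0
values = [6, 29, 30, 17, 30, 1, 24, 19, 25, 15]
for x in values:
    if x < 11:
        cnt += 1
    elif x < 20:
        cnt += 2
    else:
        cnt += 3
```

Let's trace through this code step by step.

Initialize: cnt = 0
Initialize: values = [6, 29, 30, 17, 30, 1, 24, 19, 25, 15]
Entering loop: for x in values:

After execution: cnt = 23
23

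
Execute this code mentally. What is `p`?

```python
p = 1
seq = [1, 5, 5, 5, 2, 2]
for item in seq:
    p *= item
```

Let's trace through this code step by step.

Initialize: p = 1
Initialize: seq = [1, 5, 5, 5, 2, 2]
Entering loop: for item in seq:

After execution: p = 500
500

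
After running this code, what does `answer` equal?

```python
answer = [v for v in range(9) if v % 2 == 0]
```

Let's trace through this code step by step.

Initialize: answer = [v for v in range(9) if v % 2 == 0]

After execution: answer = [0, 2, 4, 6, 8]
[0, 2, 4, 6, 8]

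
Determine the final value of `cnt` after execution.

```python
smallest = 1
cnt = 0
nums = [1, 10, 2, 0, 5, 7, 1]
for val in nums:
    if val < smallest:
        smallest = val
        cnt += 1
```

Let's trace through this code step by step.

Initialize: smallest = 1
Initialize: cnt = 0
Initialize: nums = [1, 10, 2, 0, 5, 7, 1]
Entering loop: for val in nums:

After execution: cnt = 1
1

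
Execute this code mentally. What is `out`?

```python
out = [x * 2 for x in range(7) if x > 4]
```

Let's trace through this code step by step.

Initialize: out = [x * 2 for x in range(7) if x > 4]

After execution: out = [10, 12]
[10, 12]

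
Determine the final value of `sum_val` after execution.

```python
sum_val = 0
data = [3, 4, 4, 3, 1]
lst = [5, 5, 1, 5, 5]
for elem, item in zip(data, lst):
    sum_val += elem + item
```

Let's trace through this code step by step.

Initialize: sum_val = 0
Initialize: data = [3, 4, 4, 3, 1]
Initialize: lst = [5, 5, 1, 5, 5]
Entering loop: for elem, item in zip(data, lst):

After execution: sum_val = 36
36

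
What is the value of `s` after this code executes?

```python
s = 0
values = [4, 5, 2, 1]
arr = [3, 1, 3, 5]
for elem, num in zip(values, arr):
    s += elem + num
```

Let's trace through this code step by step.

Initialize: s = 0
Initialize: values = [4, 5, 2, 1]
Initialize: arr = [3, 1, 3, 5]
Entering loop: for elem, num in zip(values, arr):

After execution: s = 24
24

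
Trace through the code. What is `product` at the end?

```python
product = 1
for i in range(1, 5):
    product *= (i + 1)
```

Let's trace through this code step by step.

Initialize: product = 1
Entering loop: for i in range(1, 5):

After execution: product = 120
120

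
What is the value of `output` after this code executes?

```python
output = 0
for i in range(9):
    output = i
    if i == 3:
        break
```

Let's trace through this code step by step.

Initialize: output = 0
Entering loop: for i in range(9):

After execution: output = 3
3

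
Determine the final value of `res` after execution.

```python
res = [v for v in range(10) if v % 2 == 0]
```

Let's trace through this code step by step.

Initialize: res = [v for v in range(10) if v % 2 == 0]

After execution: res = [0, 2, 4, 6, 8]
[0, 2, 4, 6, 8]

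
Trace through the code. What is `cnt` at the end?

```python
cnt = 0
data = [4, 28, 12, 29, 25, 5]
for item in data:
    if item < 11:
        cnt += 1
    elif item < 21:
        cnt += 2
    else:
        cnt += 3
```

Let's trace through this code step by step.

Initialize: cnt = 0
Initialize: data = [4, 28, 12, 29, 25, 5]
Entering loop: for item in data:

After execution: cnt = 13
13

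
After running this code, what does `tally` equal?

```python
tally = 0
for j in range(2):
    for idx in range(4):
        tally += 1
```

Let's trace through this code step by step.

Initialize: tally = 0
Entering loop: for j in range(2):

After execution: tally = 8
8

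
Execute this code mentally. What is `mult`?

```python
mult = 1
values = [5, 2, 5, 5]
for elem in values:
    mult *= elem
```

Let's trace through this code step by step.

Initialize: mult = 1
Initialize: values = [5, 2, 5, 5]
Entering loop: for elem in values:

After execution: mult = 250
250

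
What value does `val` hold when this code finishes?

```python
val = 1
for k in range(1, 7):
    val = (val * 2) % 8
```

Let's trace through this code step by step.

Initialize: val = 1
Entering loop: for k in range(1, 7):

After execution: val = 0
0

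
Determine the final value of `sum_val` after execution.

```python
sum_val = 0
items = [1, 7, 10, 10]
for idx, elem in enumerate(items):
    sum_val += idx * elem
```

Let's trace through this code step by step.

Initialize: sum_val = 0
Initialize: items = [1, 7, 10, 10]
Entering loop: for idx, elem in enumerate(items):

After execution: sum_val = 57
57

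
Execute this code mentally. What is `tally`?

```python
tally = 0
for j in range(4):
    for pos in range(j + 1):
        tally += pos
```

Let's trace through this code step by step.

Initialize: tally = 0
Entering loop: for j in range(4):

After execution: tally = 10
10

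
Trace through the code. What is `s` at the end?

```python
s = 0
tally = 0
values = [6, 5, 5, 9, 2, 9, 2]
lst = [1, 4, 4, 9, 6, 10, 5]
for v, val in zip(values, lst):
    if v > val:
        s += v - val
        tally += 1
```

Let's trace through this code step by step.

Initialize: s = 0
Initialize: tally = 0
Initialize: values = [6, 5, 5, 9, 2, 9, 2]
Initialize: lst = [1, 4, 4, 9, 6, 10, 5]
Entering loop: for v, val in zip(values, lst):

After execution: s = 7
7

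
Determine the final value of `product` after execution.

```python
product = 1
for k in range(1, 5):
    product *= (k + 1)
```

Let's trace through this code step by step.

Initialize: product = 1
Entering loop: for k in range(1, 5):

After execution: product = 120
120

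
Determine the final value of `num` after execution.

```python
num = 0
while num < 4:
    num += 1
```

Let's trace through this code step by step.

Initialize: num = 0
Entering loop: while num < 4:

After execution: num = 4
4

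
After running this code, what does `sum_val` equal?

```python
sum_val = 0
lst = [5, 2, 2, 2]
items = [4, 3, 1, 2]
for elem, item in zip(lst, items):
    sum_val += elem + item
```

Let's trace through this code step by step.

Initialize: sum_val = 0
Initialize: lst = [5, 2, 2, 2]
Initialize: items = [4, 3, 1, 2]
Entering loop: for elem, item in zip(lst, items):

After execution: sum_val = 21
21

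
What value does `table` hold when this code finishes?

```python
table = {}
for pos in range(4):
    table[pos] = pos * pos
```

Let's trace through this code step by step.

Initialize: table = {}
Entering loop: for pos in range(4):

After execution: table = {0: 0, 1: 1, 2: 4, 3: 9}
{0: 0, 1: 1, 2: 4, 3: 9}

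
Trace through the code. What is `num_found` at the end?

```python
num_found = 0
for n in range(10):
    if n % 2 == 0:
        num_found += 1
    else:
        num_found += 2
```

Let's trace through this code step by step.

Initialize: num_found = 0
Entering loop: for n in range(10):

After execution: num_found = 15
15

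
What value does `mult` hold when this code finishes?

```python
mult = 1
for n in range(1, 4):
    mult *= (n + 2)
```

Let's trace through this code step by step.

Initialize: mult = 1
Entering loop: for n in range(1, 4):

After execution: mult = 60
60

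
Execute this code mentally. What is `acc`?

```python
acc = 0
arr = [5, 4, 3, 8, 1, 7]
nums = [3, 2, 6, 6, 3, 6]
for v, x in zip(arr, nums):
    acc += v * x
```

Let's trace through this code step by step.

Initialize: acc = 0
Initialize: arr = [5, 4, 3, 8, 1, 7]
Initialize: nums = [3, 2, 6, 6, 3, 6]
Entering loop: for v, x in zip(arr, nums):

After execution: acc = 134
134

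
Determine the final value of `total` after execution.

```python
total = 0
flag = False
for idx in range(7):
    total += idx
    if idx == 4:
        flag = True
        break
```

Let's trace through this code step by step.

Initialize: total = 0
Initialize: flag = False
Entering loop: for idx in range(7):

After execution: total = 10
10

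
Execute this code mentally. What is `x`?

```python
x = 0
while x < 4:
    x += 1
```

Let's trace through this code step by step.

Initialize: x = 0
Entering loop: while x < 4:

After execution: x = 4
4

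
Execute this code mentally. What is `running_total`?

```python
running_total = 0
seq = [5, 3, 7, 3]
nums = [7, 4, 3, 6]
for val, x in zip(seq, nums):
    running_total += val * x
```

Let's trace through this code step by step.

Initialize: running_total = 0
Initialize: seq = [5, 3, 7, 3]
Initialize: nums = [7, 4, 3, 6]
Entering loop: for val, x in zip(seq, nums):

After execution: running_total = 86
86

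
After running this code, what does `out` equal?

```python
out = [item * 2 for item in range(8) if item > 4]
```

Let's trace through this code step by step.

Initialize: out = [item * 2 for item in range(8) if item > 4]

After execution: out = [10, 12, 14]
[10, 12, 14]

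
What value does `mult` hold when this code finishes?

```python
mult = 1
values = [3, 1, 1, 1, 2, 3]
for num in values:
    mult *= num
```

Let's trace through this code step by step.

Initialize: mult = 1
Initialize: values = [3, 1, 1, 1, 2, 3]
Entering loop: for num in values:

After execution: mult = 18
18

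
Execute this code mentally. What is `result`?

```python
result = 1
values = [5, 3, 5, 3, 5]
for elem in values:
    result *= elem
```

Let's trace through this code step by step.

Initialize: result = 1
Initialize: values = [5, 3, 5, 3, 5]
Entering loop: for elem in values:

After execution: result = 1125
1125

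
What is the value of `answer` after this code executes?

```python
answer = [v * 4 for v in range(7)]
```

Let's trace through this code step by step.

Initialize: answer = [v * 4 for v in range(7)]

After execution: answer = [0, 4, 8, 12, 16, 20, 24]
[0, 4, 8, 12, 16, 20, 24]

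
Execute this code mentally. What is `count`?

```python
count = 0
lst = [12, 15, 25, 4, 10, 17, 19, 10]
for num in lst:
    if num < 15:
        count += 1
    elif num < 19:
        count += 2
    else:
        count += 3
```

Let's trace through this code step by step.

Initialize: count = 0
Initialize: lst = [12, 15, 25, 4, 10, 17, 19, 10]
Entering loop: for num in lst:

After execution: count = 14
14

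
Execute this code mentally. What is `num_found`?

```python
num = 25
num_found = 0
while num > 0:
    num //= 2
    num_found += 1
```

Let's trace through this code step by step.

Initialize: num = 25
Initialize: num_found = 0
Entering loop: while num > 0:

After execution: num_found = 5
5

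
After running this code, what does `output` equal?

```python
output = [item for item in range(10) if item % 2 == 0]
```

Let's trace through this code step by step.

Initialize: output = [item for item in range(10) if item % 2 == 0]

After execution: output = [0, 2, 4, 6, 8]
[0, 2, 4, 6, 8]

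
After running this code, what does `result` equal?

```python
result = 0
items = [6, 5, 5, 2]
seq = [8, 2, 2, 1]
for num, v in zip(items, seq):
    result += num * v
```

Let's trace through this code step by step.

Initialize: result = 0
Initialize: items = [6, 5, 5, 2]
Initialize: seq = [8, 2, 2, 1]
Entering loop: for num, v in zip(items, seq):

After execution: result = 70
70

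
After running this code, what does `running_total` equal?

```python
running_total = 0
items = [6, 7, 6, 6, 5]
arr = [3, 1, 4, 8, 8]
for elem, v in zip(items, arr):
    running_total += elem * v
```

Let's trace through this code step by step.

Initialize: running_total = 0
Initialize: items = [6, 7, 6, 6, 5]
Initialize: arr = [3, 1, 4, 8, 8]
Entering loop: for elem, v in zip(items, arr):

After execution: running_total = 137
137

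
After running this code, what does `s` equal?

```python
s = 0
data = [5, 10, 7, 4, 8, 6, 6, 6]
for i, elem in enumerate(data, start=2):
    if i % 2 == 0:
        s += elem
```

Let's trace through this code step by step.

Initialize: s = 0
Initialize: data = [5, 10, 7, 4, 8, 6, 6, 6]
Entering loop: for i, elem in enumerate(data, start=2):

After execution: s = 26
26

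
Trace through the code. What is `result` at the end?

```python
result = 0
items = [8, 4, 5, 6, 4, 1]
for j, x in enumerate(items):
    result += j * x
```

Let's trace through this code step by step.

Initialize: result = 0
Initialize: items = [8, 4, 5, 6, 4, 1]
Entering loop: for j, x in enumerate(items):

After execution: result = 53
53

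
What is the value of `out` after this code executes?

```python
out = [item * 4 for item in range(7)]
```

Let's trace through this code step by step.

Initialize: out = [item * 4 for item in range(7)]

After execution: out = [0, 4, 8, 12, 16, 20, 24]
[0, 4, 8, 12, 16, 20, 24]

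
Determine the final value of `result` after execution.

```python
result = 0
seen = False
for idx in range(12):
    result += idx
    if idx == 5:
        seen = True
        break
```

Let's trace through this code step by step.

Initialize: result = 0
Initialize: seen = False
Entering loop: for idx in range(12):

After execution: result = 15
15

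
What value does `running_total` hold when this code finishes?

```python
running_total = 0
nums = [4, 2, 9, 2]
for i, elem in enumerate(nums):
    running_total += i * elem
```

Let's trace through this code step by step.

Initialize: running_total = 0
Initialize: nums = [4, 2, 9, 2]
Entering loop: for i, elem in enumerate(nums):

After execution: running_total = 26
26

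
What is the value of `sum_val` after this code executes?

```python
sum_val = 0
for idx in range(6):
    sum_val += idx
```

Let's trace through this code step by step.

Initialize: sum_val = 0
Entering loop: for idx in range(6):

After execution: sum_val = 15
15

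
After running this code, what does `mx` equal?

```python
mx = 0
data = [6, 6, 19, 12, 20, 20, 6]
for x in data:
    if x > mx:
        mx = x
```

Let's trace through this code step by step.

Initialize: mx = 0
Initialize: data = [6, 6, 19, 12, 20, 20, 6]
Entering loop: for x in data:

After execution: mx = 20
20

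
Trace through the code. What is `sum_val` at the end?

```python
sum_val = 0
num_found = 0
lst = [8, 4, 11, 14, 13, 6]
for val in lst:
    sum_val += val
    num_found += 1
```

Let's trace through this code step by step.

Initialize: sum_val = 0
Initialize: num_found = 0
Initialize: lst = [8, 4, 11, 14, 13, 6]
Entering loop: for val in lst:

After execution: sum_val = 56
56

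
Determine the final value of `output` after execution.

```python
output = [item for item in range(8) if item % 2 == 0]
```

Let's trace through this code step by step.

Initialize: output = [item for item in range(8) if item % 2 == 0]

After execution: output = [0, 2, 4, 6]
[0, 2, 4, 6]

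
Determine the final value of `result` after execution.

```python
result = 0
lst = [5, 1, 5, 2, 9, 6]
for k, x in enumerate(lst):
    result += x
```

Let's trace through this code step by step.

Initialize: result = 0
Initialize: lst = [5, 1, 5, 2, 9, 6]
Entering loop: for k, x in enumerate(lst):

After execution: result = 28
28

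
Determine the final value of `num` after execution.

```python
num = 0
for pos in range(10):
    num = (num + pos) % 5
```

Let's trace through this code step by step.

Initialize: num = 0
Entering loop: for pos in range(10):

After execution: num = 0
0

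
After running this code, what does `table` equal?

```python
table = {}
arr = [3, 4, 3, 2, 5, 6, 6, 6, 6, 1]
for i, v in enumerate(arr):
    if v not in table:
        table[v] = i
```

Let's trace through this code step by step.

Initialize: table = {}
Initialize: arr = [3, 4, 3, 2, 5, 6, 6, 6, 6, 1]
Entering loop: for i, v in enumerate(arr):

After execution: table = {3: 0, 4: 1, 2: 3, 5: 4, 6: 5, 1: 9}
{3: 0, 4: 1, 2: 3, 5: 4, 6: 5, 1: 9}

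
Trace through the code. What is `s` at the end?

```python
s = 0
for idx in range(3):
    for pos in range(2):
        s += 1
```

Let's trace through this code step by step.

Initialize: s = 0
Entering loop: for idx in range(3):

After execution: s = 6
6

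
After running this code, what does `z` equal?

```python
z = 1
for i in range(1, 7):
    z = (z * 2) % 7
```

Let's trace through this code step by step.

Initialize: z = 1
Entering loop: for i in range(1, 7):

After execution: z = 1
1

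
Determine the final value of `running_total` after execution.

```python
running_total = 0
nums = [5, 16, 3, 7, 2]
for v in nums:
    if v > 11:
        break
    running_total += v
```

Let's trace through this code step by step.

Initialize: running_total = 0
Initialize: nums = [5, 16, 3, 7, 2]
Entering loop: for v in nums:

After execution: running_total = 5
5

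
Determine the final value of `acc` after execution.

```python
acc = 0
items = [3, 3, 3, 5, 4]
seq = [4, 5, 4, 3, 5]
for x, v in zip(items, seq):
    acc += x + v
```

Let's trace through this code step by step.

Initialize: acc = 0
Initialize: items = [3, 3, 3, 5, 4]
Initialize: seq = [4, 5, 4, 3, 5]
Entering loop: for x, v in zip(items, seq):

After execution: acc = 39
39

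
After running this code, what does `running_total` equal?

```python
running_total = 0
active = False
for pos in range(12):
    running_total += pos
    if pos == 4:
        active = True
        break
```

Let's trace through this code step by step.

Initialize: running_total = 0
Initialize: active = False
Entering loop: for pos in range(12):

After execution: running_total = 10
10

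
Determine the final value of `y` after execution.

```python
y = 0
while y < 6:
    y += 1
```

Let's trace through this code step by step.

Initialize: y = 0
Entering loop: while y < 6:

After execution: y = 6
6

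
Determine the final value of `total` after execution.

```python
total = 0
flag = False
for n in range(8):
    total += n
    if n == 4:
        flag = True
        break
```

Let's trace through this code step by step.

Initialize: total = 0
Initialize: flag = False
Entering loop: for n in range(8):

After execution: total = 10
10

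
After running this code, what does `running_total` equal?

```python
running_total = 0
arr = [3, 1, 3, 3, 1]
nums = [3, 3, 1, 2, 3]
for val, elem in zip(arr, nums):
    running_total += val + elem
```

Let's trace through this code step by step.

Initialize: running_total = 0
Initialize: arr = [3, 1, 3, 3, 1]
Initialize: nums = [3, 3, 1, 2, 3]
Entering loop: for val, elem in zip(arr, nums):

After execution: running_total = 23
23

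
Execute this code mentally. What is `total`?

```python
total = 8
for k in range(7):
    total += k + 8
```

Let's trace through this code step by step.

Initialize: total = 8
Entering loop: for k in range(7):

After execution: total = 85
85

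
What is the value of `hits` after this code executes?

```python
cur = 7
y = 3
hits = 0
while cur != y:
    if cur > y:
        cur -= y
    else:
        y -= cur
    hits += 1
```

Let's trace through this code step by step.

Initialize: cur = 7
Initialize: y = 3
Initialize: hits = 0
Entering loop: while cur != y:

After execution: hits = 4
4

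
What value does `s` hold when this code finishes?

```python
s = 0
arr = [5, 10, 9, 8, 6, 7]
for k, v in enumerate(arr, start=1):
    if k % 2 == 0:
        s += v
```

Let's trace through this code step by step.

Initialize: s = 0
Initialize: arr = [5, 10, 9, 8, 6, 7]
Entering loop: for k, v in enumerate(arr, start=1):

After execution: s = 25
25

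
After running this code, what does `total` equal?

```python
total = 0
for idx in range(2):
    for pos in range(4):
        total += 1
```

Let's trace through this code step by step.

Initialize: total = 0
Entering loop: for idx in range(2):

After execution: total = 8
8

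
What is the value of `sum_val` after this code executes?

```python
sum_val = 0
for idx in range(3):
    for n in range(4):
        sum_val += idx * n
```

Let's trace through this code step by step.

Initialize: sum_val = 0
Entering loop: for idx in range(3):

After execution: sum_val = 18
18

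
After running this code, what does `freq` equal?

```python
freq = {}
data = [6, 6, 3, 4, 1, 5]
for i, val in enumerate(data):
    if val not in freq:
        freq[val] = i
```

Let's trace through this code step by step.

Initialize: freq = {}
Initialize: data = [6, 6, 3, 4, 1, 5]
Entering loop: for i, val in enumerate(data):

After execution: freq = {6: 0, 3: 2, 4: 3, 1: 4, 5: 5}
{6: 0, 3: 2, 4: 3, 1: 4, 5: 5}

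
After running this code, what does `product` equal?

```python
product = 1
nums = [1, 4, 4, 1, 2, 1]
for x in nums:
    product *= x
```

Let's trace through this code step by step.

Initialize: product = 1
Initialize: nums = [1, 4, 4, 1, 2, 1]
Entering loop: for x in nums:

After execution: product = 32
32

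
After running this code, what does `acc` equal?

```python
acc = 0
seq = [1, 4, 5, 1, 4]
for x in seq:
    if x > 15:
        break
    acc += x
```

Let's trace through this code step by step.

Initialize: acc = 0
Initialize: seq = [1, 4, 5, 1, 4]
Entering loop: for x in seq:

After execution: acc = 15
15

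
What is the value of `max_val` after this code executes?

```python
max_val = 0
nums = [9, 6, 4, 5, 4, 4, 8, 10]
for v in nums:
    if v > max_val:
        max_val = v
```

Let's trace through this code step by step.

Initialize: max_val = 0
Initialize: nums = [9, 6, 4, 5, 4, 4, 8, 10]
Entering loop: for v in nums:

After execution: max_val = 10
10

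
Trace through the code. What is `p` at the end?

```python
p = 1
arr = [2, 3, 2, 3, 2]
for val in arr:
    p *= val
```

Let's trace through this code step by step.

Initialize: p = 1
Initialize: arr = [2, 3, 2, 3, 2]
Entering loop: for val in arr:

After execution: p = 72
72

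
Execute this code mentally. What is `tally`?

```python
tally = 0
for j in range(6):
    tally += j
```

Let's trace through this code step by step.

Initialize: tally = 0
Entering loop: for j in range(6):

After execution: tally = 15
15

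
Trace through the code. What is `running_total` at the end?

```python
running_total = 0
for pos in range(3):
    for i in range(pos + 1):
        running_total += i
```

Let's trace through this code step by step.

Initialize: running_total = 0
Entering loop: for pos in range(3):

After execution: running_total = 4
4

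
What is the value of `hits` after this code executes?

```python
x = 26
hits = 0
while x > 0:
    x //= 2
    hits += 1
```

Let's trace through this code step by step.

Initialize: x = 26
Initialize: hits = 0
Entering loop: while x > 0:

After execution: hits = 5
5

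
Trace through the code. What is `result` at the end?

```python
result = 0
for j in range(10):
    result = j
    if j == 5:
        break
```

Let's trace through this code step by step.

Initialize: result = 0
Entering loop: for j in range(10):

After execution: result = 5
5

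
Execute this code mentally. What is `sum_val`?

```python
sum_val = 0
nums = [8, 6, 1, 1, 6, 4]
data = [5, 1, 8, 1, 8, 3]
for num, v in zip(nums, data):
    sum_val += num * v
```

Let's trace through this code step by step.

Initialize: sum_val = 0
Initialize: nums = [8, 6, 1, 1, 6, 4]
Initialize: data = [5, 1, 8, 1, 8, 3]
Entering loop: for num, v in zip(nums, data):

After execution: sum_val = 115
115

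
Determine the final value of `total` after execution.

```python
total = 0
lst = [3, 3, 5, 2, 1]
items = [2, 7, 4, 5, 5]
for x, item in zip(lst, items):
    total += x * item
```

Let's trace through this code step by step.

Initialize: total = 0
Initialize: lst = [3, 3, 5, 2, 1]
Initialize: items = [2, 7, 4, 5, 5]
Entering loop: for x, item in zip(lst, items):

After execution: total = 62
62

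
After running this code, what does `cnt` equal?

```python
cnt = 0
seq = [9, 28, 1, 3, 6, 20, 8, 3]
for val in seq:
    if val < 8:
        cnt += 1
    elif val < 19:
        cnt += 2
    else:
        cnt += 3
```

Let's trace through this code step by step.

Initialize: cnt = 0
Initialize: seq = [9, 28, 1, 3, 6, 20, 8, 3]
Entering loop: for val in seq:

After execution: cnt = 14
14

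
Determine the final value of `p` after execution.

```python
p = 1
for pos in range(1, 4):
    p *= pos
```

Let's trace through this code step by step.

Initialize: p = 1
Entering loop: for pos in range(1, 4):

After execution: p = 6
6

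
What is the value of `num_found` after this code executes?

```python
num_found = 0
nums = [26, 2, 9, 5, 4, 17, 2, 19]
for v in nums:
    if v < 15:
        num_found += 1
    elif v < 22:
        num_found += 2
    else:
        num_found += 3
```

Let's trace through this code step by step.

Initialize: num_found = 0
Initialize: nums = [26, 2, 9, 5, 4, 17, 2, 19]
Entering loop: for v in nums:

After execution: num_found = 12
12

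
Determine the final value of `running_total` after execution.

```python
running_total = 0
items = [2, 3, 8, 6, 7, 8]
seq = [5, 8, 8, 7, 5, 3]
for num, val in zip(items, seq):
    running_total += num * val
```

Let's trace through this code step by step.

Initialize: running_total = 0
Initialize: items = [2, 3, 8, 6, 7, 8]
Initialize: seq = [5, 8, 8, 7, 5, 3]
Entering loop: for num, val in zip(items, seq):

After execution: running_total = 199
199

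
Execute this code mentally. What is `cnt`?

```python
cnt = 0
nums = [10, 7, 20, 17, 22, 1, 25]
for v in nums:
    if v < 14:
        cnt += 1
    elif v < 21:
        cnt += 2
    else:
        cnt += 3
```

Let's trace through this code step by step.

Initialize: cnt = 0
Initialize: nums = [10, 7, 20, 17, 22, 1, 25]
Entering loop: for v in nums:

After execution: cnt = 13
13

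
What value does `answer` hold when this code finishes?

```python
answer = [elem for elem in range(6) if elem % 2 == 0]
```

Let's trace through this code step by step.

Initialize: answer = [elem for elem in range(6) if elem % 2 == 0]

After execution: answer = [0, 2, 4]
[0, 2, 4]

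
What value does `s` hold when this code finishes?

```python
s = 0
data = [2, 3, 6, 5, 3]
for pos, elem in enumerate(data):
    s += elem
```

Let's trace through this code step by step.

Initialize: s = 0
Initialize: data = [2, 3, 6, 5, 3]
Entering loop: for pos, elem in enumerate(data):

After execution: s = 19
19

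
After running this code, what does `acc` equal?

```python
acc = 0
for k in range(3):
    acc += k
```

Let's trace through this code step by step.

Initialize: acc = 0
Entering loop: for k in range(3):

After execution: acc = 3
3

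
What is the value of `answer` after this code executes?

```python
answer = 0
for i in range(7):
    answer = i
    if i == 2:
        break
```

Let's trace through this code step by step.

Initialize: answer = 0
Entering loop: for i in range(7):

After execution: answer = 2
2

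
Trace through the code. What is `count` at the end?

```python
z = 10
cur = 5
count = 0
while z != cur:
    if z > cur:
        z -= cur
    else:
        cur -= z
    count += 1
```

Let's trace through this code step by step.

Initialize: z = 10
Initialize: cur = 5
Initialize: count = 0
Entering loop: while z != cur:

After execution: count = 1
1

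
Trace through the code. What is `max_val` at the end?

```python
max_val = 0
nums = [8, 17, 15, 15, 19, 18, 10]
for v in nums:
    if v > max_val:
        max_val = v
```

Let's trace through this code step by step.

Initialize: max_val = 0
Initialize: nums = [8, 17, 15, 15, 19, 18, 10]
Entering loop: for v in nums:

After execution: max_val = 19
19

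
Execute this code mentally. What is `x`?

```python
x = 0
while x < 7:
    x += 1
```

Let's trace through this code step by step.

Initialize: x = 0
Entering loop: while x < 7:

After execution: x = 7
7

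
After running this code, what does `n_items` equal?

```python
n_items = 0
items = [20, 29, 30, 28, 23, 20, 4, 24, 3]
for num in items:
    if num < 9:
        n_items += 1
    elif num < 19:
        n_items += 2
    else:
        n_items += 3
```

Let's trace through this code step by step.

Initialize: n_items = 0
Initialize: items = [20, 29, 30, 28, 23, 20, 4, 24, 3]
Entering loop: for num in items:

After execution: n_items = 23
23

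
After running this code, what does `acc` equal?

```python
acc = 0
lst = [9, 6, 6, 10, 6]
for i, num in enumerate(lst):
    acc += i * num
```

Let's trace through this code step by step.

Initialize: acc = 0
Initialize: lst = [9, 6, 6, 10, 6]
Entering loop: for i, num in enumerate(lst):

After execution: acc = 72
72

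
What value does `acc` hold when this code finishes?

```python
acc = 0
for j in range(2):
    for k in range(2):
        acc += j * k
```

Let's trace through this code step by step.

Initialize: acc = 0
Entering loop: for j in range(2):

After execution: acc = 1
1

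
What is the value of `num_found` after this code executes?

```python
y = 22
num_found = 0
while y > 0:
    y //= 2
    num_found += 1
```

Let's trace through this code step by step.

Initialize: y = 22
Initialize: num_found = 0
Entering loop: while y > 0:

After execution: num_found = 5
5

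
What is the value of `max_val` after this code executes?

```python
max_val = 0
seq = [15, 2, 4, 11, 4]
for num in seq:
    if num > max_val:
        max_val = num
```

Let's trace through this code step by step.

Initialize: max_val = 0
Initialize: seq = [15, 2, 4, 11, 4]
Entering loop: for num in seq:

After execution: max_val = 15
15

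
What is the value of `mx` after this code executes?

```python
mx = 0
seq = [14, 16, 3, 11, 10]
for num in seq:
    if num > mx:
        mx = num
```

Let's trace through this code step by step.

Initialize: mx = 0
Initialize: seq = [14, 16, 3, 11, 10]
Entering loop: for num in seq:

After execution: mx = 16
16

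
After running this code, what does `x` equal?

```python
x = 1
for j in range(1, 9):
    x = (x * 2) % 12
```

Let's trace through this code step by step.

Initialize: x = 1
Entering loop: for j in range(1, 9):

After execution: x = 4
4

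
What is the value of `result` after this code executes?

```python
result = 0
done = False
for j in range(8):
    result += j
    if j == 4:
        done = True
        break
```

Let's trace through this code step by step.

Initialize: result = 0
Initialize: done = False
Entering loop: for j in range(8):

After execution: result = 10
10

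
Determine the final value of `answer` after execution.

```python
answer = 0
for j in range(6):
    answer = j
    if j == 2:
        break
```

Let's trace through this code step by step.

Initialize: answer = 0
Entering loop: for j in range(6):

After execution: answer = 2
2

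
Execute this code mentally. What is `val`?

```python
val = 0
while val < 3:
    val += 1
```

Let's trace through this code step by step.

Initialize: val = 0
Entering loop: while val < 3:

After execution: val = 3
3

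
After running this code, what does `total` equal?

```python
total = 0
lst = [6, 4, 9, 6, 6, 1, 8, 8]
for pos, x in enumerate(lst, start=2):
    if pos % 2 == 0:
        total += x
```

Let's trace through this code step by step.

Initialize: total = 0
Initialize: lst = [6, 4, 9, 6, 6, 1, 8, 8]
Entering loop: for pos, x in enumerate(lst, start=2):

After execution: total = 29
29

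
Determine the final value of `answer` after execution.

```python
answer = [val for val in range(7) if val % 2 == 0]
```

Let's trace through this code step by step.

Initialize: answer = [val for val in range(7) if val % 2 == 0]

After execution: answer = [0, 2, 4, 6]
[0, 2, 4, 6]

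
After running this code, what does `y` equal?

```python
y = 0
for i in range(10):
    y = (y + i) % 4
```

Let's trace through this code step by step.

Initialize: y = 0
Entering loop: for i in range(10):

After execution: y = 1
1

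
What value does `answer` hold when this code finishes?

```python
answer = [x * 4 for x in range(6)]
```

Let's trace through this code step by step.

Initialize: answer = [x * 4 for x in range(6)]

After execution: answer = [0, 4, 8, 12, 16, 20]
[0, 4, 8, 12, 16, 20]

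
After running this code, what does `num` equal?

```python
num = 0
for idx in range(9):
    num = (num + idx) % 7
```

Let's trace through this code step by step.

Initialize: num = 0
Entering loop: for idx in range(9):

After execution: num = 1
1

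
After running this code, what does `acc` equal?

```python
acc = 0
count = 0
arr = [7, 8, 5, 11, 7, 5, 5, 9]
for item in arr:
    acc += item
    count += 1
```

Let's trace through this code step by step.

Initialize: acc = 0
Initialize: count = 0
Initialize: arr = [7, 8, 5, 11, 7, 5, 5, 9]
Entering loop: for item in arr:

After execution: acc = 57
57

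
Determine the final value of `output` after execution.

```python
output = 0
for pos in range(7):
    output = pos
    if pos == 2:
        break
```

Let's trace through this code step by step.

Initialize: output = 0
Entering loop: for pos in range(7):

After execution: output = 2
2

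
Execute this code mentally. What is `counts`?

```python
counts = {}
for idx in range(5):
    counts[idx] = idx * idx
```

Let's trace through this code step by step.

Initialize: counts = {}
Entering loop: for idx in range(5):

After execution: counts = {0: 0, 1: 1, 2: 4, 3: 9, 4: 16}
{0: 0, 1: 1, 2: 4, 3: 9, 4: 16}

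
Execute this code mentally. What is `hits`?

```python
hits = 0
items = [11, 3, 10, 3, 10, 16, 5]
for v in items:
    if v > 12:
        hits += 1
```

Let's trace through this code step by step.

Initialize: hits = 0
Initialize: items = [11, 3, 10, 3, 10, 16, 5]
Entering loop: for v in items:

After execution: hits = 1
1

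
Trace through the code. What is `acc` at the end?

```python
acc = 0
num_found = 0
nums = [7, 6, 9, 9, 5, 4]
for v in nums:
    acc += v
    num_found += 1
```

Let's trace through this code step by step.

Initialize: acc = 0
Initialize: num_found = 0
Initialize: nums = [7, 6, 9, 9, 5, 4]
Entering loop: for v in nums:

After execution: acc = 40
40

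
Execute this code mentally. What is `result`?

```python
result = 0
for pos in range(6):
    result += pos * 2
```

Let's trace through this code step by step.

Initialize: result = 0
Entering loop: for pos in range(6):

After execution: result = 30
30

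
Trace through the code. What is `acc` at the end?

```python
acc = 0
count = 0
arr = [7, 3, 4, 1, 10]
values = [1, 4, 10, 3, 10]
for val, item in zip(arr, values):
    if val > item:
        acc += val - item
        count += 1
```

Let's trace through this code step by step.

Initialize: acc = 0
Initialize: count = 0
Initialize: arr = [7, 3, 4, 1, 10]
Initialize: values = [1, 4, 10, 3, 10]
Entering loop: for val, item in zip(arr, values):

After execution: acc = 6
6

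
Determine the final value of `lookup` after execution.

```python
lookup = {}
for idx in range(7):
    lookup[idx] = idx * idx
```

Let's trace through this code step by step.

Initialize: lookup = {}
Entering loop: for idx in range(7):

After execution: lookup = {0: 0, 1: 1, 2: 4, 3: 9, 4: 16, 5: 25, 6: 36}
{0: 0, 1: 1, 2: 4, 3: 9, 4: 16, 5: 25, 6: 36}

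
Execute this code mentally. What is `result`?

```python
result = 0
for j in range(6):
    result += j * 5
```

Let's trace through this code step by step.

Initialize: result = 0
Entering loop: for j in range(6):

After execution: result = 75
75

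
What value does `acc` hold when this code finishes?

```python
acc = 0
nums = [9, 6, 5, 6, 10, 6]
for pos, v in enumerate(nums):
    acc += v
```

Let's trace through this code step by step.

Initialize: acc = 0
Initialize: nums = [9, 6, 5, 6, 10, 6]
Entering loop: for pos, v in enumerate(nums):

After execution: acc = 42
42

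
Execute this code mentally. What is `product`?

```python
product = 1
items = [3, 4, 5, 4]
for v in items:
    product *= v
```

Let's trace through this code step by step.

Initialize: product = 1
Initialize: items = [3, 4, 5, 4]
Entering loop: for v in items:

After execution: product = 240
240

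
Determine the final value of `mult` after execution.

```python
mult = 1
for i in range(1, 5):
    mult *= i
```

Let's trace through this code step by step.

Initialize: mult = 1
Entering loop: for i in range(1, 5):

After execution: mult = 24
24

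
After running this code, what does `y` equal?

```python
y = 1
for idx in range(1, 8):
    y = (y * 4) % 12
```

Let's trace through this code step by step.

Initialize: y = 1
Entering loop: for idx in range(1, 8):

After execution: y = 4
4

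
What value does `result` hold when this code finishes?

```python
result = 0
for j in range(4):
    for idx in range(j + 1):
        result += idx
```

Let's trace through this code step by step.

Initialize: result = 0
Entering loop: for j in range(4):

After execution: result = 10
10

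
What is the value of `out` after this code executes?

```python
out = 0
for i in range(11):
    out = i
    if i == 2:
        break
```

Let's trace through this code step by step.

Initialize: out = 0
Entering loop: for i in range(11):

After execution: out = 2
2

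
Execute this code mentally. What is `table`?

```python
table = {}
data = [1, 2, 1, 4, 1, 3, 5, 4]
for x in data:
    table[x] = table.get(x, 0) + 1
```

Let's trace through this code step by step.

Initialize: table = {}
Initialize: data = [1, 2, 1, 4, 1, 3, 5, 4]
Entering loop: for x in data:

After execution: table = {1: 3, 2: 1, 4: 2, 3: 1, 5: 1}
{1: 3, 2: 1, 4: 2, 3: 1, 5: 1}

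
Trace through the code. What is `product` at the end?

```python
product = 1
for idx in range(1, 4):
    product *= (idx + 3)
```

Let's trace through this code step by step.

Initialize: product = 1
Entering loop: for idx in range(1, 4):

After execution: product = 120
120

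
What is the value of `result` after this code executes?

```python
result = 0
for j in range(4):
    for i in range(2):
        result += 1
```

Let's trace through this code step by step.

Initialize: result = 0
Entering loop: for j in range(4):

After execution: result = 8
8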